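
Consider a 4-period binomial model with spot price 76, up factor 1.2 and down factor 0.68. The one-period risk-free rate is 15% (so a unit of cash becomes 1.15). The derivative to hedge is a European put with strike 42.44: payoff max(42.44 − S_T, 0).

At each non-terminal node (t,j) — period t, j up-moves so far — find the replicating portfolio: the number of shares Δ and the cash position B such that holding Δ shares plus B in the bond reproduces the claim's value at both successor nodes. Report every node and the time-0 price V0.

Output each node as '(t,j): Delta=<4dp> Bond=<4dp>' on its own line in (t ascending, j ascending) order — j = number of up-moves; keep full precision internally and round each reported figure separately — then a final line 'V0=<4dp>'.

Risk-neutral probability p* = (R−d)/(u−d) = (1.15−0.68)/(1.2−0.68) = 0.9038.
Terminal payoffs: V(4,0)=26.1902, V(4,1)=13.7638, V(4,2)=0.0000, V(4,3)=0.0000, V(4,4)=0.0000
Node (3,0) S=23.8968: V=(p*·13.7638+(1−p*)·26.1902)/1.15=13.0075; Δ=(13.7638−26.1902)/(28.6762−16.2498)=-1.0000; B=V−Δ·S=36.9043
Node (3,1) S=42.1709: V=(p*·0.0000+(1−p*)·13.7638)/1.15=1.1508; Δ=(0.0000−13.7638)/(50.6051−28.6762)=-0.6277; B=V−Δ·S=27.6197
Node (3,2) S=74.4192: V=(p*·0.0000+(1−p*)·0.0000)/1.15=0.0000; Δ=(0.0000−0.0000)/(89.3030−50.6051)=0.0000; B=V−Δ·S=0.0000
Node (3,3) S=131.3280: V=(p*·0.0000+(1−p*)·0.0000)/1.15=0.0000; Δ=(0.0000−0.0000)/(157.5936−89.3030)=0.0000; B=V−Δ·S=0.0000
Node (2,0) S=35.1424: V=(p*·1.1508+(1−p*)·13.0075)/1.15=1.9921; Δ=(1.1508−13.0075)/(42.1709−23.8968)=-0.6488; B=V−Δ·S=24.7934
Node (2,1) S=62.0160: V=(p*·0.0000+(1−p*)·1.1508)/1.15=0.0962; Δ=(0.0000−1.1508)/(74.4192−42.1709)=-0.0357; B=V−Δ·S=2.3093
Node (2,2) S=109.4400: V=(p*·0.0000+(1−p*)·0.0000)/1.15=0.0000; Δ=(0.0000−0.0000)/(131.3280−74.4192)=0.0000; B=V−Δ·S=0.0000
Node (1,0) S=51.6800: V=(p*·0.0962+(1−p*)·1.9921)/1.15=0.2422; Δ=(0.0962−1.9921)/(62.0160−35.1424)=-0.0705; B=V−Δ·S=3.8881
Node (1,1) S=91.2000: V=(p*·0.0000+(1−p*)·0.0962)/1.15=0.0080; Δ=(0.0000−0.0962)/(109.4400−62.0160)=-0.0020; B=V−Δ·S=0.1931
Node (0,0) S=76.0000: V=(p*·0.0080+(1−p*)·0.2422)/1.15=0.0266; Δ=(0.0080−0.2422)/(91.2000−51.6800)=-0.0059; B=V−Δ·S=0.4768
The time-0 hedge costs 0.0266, which is the no-arbitrage price.

(0,0): Delta=-0.0059 Bond=0.4768
(1,0): Delta=-0.0705 Bond=3.8881
(1,1): Delta=-0.0020 Bond=0.1931
(2,0): Delta=-0.6488 Bond=24.7934
(2,1): Delta=-0.0357 Bond=2.3093
(2,2): Delta=0.0000 Bond=0.0000
(3,0): Delta=-1.0000 Bond=36.9043
(3,1): Delta=-0.6277 Bond=27.6197
(3,2): Delta=0.0000 Bond=0.0000
(3,3): Delta=0.0000 Bond=0.0000
V0=0.0266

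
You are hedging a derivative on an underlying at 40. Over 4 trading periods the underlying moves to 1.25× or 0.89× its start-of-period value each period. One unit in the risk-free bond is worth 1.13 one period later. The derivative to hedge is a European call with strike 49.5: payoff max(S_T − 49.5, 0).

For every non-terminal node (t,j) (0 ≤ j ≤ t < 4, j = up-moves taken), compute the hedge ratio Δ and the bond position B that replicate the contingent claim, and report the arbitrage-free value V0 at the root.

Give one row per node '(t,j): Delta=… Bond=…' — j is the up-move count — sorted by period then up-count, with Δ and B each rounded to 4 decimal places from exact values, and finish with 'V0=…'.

Under the risk-neutral measure, an up-move has probability p* = (R−d)/(u−d) = 0.6667 and values discount at R = 1.13.
Terminal values V(4,·): V(4,0)=0.0000, V(4,1)=0.0000, V(4,2)=0.0063, V(4,3)=20.0312, V(4,4)=48.1562
  t=3,j=0: stock 28.1988 → up 35.2485 (V=0.0000), down 25.0969 (V=0.0000). Price 0.0000; hedge Δ=0.0000, bond B=0.0000.
  t=3,j=1: stock 39.6050 → up 49.5063 (V=0.0063), down 35.2485 (V=0.0000). Price 0.0037; hedge Δ=0.0004, bond B=-0.0137.
  t=3,j=2: stock 55.6250 → up 69.5312 (V=20.0312), down 49.5063 (V=0.0063). Price 11.8197; hedge Δ=1.0000, bond B=-43.8053.
  t=3,j=3: stock 78.1250 → up 97.6562 (V=48.1562), down 69.5312 (V=20.0312). Price 34.3197; hedge Δ=1.0000, bond B=-43.8053.
  t=2,j=0: stock 31.6840 → up 39.6050 (V=0.0037), down 28.1988 (V=0.0000). Price 0.0022; hedge Δ=0.0003, bond B=-0.0081.
  t=2,j=1: stock 44.5000 → up 55.6250 (V=11.8197), down 39.6050 (V=0.0037). Price 6.9744; hedge Δ=0.7376, bond B=-25.8479.
  t=2,j=2: stock 62.5000 → up 78.1250 (V=34.3197), down 55.6250 (V=11.8197). Price 23.7342; hedge Δ=1.0000, bond B=-38.7658.
  t=1,j=0: stock 35.6000 → up 44.5000 (V=6.9744), down 31.6840 (V=0.0022). Price 4.1153; hedge Δ=0.5440, bond B=-15.2519.
  t=1,j=1: stock 50.0000 → up 62.5000 (V=23.7342), down 44.5000 (V=6.9744). Price 16.0598; hedge Δ=0.9311, bond B=-30.4954.
  t=0,j=0: stock 40.0000 → up 50.0000 (V=16.0598), down 35.6000 (V=4.1153). Price 10.6888; hedge Δ=0.8295, bond B=-22.4905.
Each (Δ,B) replicates both successor values, so the strategy is self-financing and V0 is arbitrage-free.

(0,0): Delta=0.8295 Bond=-22.4905
(1,0): Delta=0.5440 Bond=-15.2519
(1,1): Delta=0.9311 Bond=-30.4954
(2,0): Delta=0.0003 Bond=-0.0081
(2,1): Delta=0.7376 Bond=-25.8479
(2,2): Delta=1.0000 Bond=-38.7658
(3,0): Delta=0.0000 Bond=0.0000
(3,1): Delta=0.0004 Bond=-0.0137
(3,2): Delta=1.0000 Bond=-43.8053
(3,3): Delta=1.0000 Bond=-43.8053
V0=10.6888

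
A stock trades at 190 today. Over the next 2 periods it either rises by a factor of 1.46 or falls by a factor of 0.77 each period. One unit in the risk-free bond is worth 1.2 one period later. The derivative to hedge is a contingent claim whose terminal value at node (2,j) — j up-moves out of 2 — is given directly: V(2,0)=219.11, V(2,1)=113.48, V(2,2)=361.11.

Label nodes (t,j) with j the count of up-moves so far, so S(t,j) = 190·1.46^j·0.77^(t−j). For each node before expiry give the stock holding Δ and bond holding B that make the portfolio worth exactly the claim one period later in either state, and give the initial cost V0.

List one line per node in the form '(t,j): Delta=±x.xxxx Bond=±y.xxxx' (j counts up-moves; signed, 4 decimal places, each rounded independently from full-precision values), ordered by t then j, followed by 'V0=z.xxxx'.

(0,0): Delta=0.7279 Bond=17.6998
(1,0): Delta=-1.0464 Bond=280.8225
(1,1): Delta=1.2937 Bond=-135.7173
V0=156.0060

No-arbitrage ⇒ martingale measure with p* = (R−d)/(u−d) = 0.6232.
Terminal values V(2,·): V(2,0)=219.1100, V(2,1)=113.4800, V(2,2)=361.1100
Node (1,0) S=146.3000: V=(p*·113.4800+(1−p*)·219.1100)/1.2=127.7355; Δ=(113.4800−219.1100)/(213.5980−112.6510)=-1.0464; B=V−Δ·S=280.8225
Node (1,1) S=277.4000: V=(p*·361.1100+(1−p*)·113.4800)/1.2=223.1668; Δ=(361.1100−113.4800)/(405.0040−213.5980)=1.2937; B=V−Δ·S=-135.7173
Node (0,0) S=190.0000: V=(p*·223.1668+(1−p*)·127.7355)/1.2=156.0060; Δ=(223.1668−127.7355)/(277.4000−146.3000)=0.7279; B=V−Δ·S=17.6998
Check: Δ(0,0)·S0 + B(0,0) = 156.0060 = V0.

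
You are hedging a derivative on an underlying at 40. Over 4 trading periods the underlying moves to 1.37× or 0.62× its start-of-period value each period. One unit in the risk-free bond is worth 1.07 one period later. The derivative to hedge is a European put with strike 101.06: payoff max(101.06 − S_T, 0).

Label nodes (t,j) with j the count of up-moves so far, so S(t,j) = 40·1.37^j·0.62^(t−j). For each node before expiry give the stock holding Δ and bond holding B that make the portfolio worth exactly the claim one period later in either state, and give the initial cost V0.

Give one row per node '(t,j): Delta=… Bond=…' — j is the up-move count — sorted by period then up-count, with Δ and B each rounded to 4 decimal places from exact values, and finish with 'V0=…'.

Risk-neutral probability p* = (R−d)/(u−d) = (1.07−0.62)/(1.37−0.62) = 0.6000.
Terminal payoffs: V(4,0)=95.1495, V(4,1)=87.9996, V(4,2)=72.2008, V(4,3)=37.2904, V(4,4)=0.0000
Node (3,0) S=9.5331: V=(p*·87.9996+(1−p*)·95.1495)/1.07=84.9155; Δ=(87.9996−95.1495)/(13.0604−5.9105)=-1.0000; B=V−Δ·S=94.4486
Node (3,1) S=21.0651: V=(p*·72.2008+(1−p*)·87.9996)/1.07=73.3835; Δ=(72.2008−87.9996)/(28.8592−13.0604)=-1.0000; B=V−Δ·S=94.4486
Node (3,2) S=46.5471: V=(p*·37.2904+(1−p*)·72.2008)/1.07=47.9015; Δ=(37.2904−72.2008)/(63.7696−28.8592)=-1.0000; B=V−Δ·S=94.4486
Node (3,3) S=102.8541: V=(p*·0.0000+(1−p*)·37.2904)/1.07=13.9404; Δ=(0.0000−37.2904)/(140.9101−63.7696)=-0.4834; B=V−Δ·S=63.6609
Node (2,0) S=15.3760: V=(p*·73.3835+(1−p*)·84.9155)/1.07=72.8937; Δ=(73.3835−84.9155)/(21.0651−9.5331)=-1.0000; B=V−Δ·S=88.2697
Node (2,1) S=33.9760: V=(p*·47.9015+(1−p*)·73.3835)/1.07=54.2937; Δ=(47.9015−73.3835)/(46.5471−21.0651)=-1.0000; B=V−Δ·S=88.2697
Node (2,2) S=75.0760: V=(p*·13.9404+(1−p*)·47.9015)/1.07=25.7241; Δ=(13.9404−47.9015)/(102.8541−46.5471)=-0.6031; B=V−Δ·S=71.0056
Node (1,0) S=24.8000: V=(p*·54.2937+(1−p*)·72.8937)/1.07=57.6951; Δ=(54.2937−72.8937)/(33.9760−15.3760)=-1.0000; B=V−Δ·S=82.4951
Node (1,1) S=54.8000: V=(p*·25.7241+(1−p*)·54.2937)/1.07=34.7215; Δ=(25.7241−54.2937)/(75.0760−33.9760)=-0.6951; B=V−Δ·S=72.8143
Node (0,0) S=40.0000: V=(p*·34.7215+(1−p*)·57.6951)/1.07=41.0382; Δ=(34.7215−57.6951)/(54.8000−24.8000)=-0.7658; B=V−Δ·S=71.6697
Self-financing check: at every node Δ·S+B equals the discounted successor values.

(0,0): Delta=-0.7658 Bond=71.6697
(1,0): Delta=-1.0000 Bond=82.4951
(1,1): Delta=-0.6951 Bond=72.8143
(2,0): Delta=-1.0000 Bond=88.2697
(2,1): Delta=-1.0000 Bond=88.2697
(2,2): Delta=-0.6031 Bond=71.0056
(3,0): Delta=-1.0000 Bond=94.4486
(3,1): Delta=-1.0000 Bond=94.4486
(3,2): Delta=-1.0000 Bond=94.4486
(3,3): Delta=-0.4834 Bond=63.6609
V0=41.0382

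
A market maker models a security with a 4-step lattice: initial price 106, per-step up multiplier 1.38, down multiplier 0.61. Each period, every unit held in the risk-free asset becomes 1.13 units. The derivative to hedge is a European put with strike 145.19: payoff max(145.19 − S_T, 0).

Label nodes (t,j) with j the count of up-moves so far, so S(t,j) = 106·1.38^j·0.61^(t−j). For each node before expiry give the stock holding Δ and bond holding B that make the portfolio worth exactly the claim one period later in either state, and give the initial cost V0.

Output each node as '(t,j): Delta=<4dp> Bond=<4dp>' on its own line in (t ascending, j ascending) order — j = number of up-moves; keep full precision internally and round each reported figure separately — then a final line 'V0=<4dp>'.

(0,0): Delta=-0.3457 Bond=56.2819
(1,0): Delta=-0.8225 Bond=94.4288
(1,1): Delta=-0.2444 Bond=48.7762
(2,0): Delta=-1.0000 Bond=113.7051
(2,1): Delta=-0.7848 Bond=103.3390
(2,2): Delta=-0.1295 Bond=31.9335
(3,0): Delta=-1.0000 Bond=128.4867
(3,1): Delta=-1.0000 Bond=128.4867
(3,2): Delta=-0.7391 Bond=111.1415
(3,3): Delta=0.0000 Bond=0.0000
V0=19.6368

No-arbitrage ⇒ martingale measure with p* = (R−d)/(u−d) = 0.6753.
Terminal values V(4,·): V(4,0)=130.5134, V(4,1)=111.9872, V(4,2)=70.0755, V(4,3)=0.0000, V(4,4)=0.0000
  t=3,j=0: stock 24.0600 → up 33.2028 (V=111.9872), down 14.6766 (V=130.5134). Price 104.4267; hedge Δ=-1.0000, bond B=128.4867.
  t=3,j=1: stock 54.4308 → up 75.1145 (V=70.0755), down 33.2028 (V=111.9872). Price 74.0559; hedge Δ=-1.0000, bond B=128.4867.
  t=3,j=2: stock 123.1385 → up 169.9311 (V=0.0000), down 75.1145 (V=70.0755). Price 20.1343; hedge Δ=-0.7391, bond B=111.1415.
  t=3,j=3: stock 278.5756 → up 384.4344 (V=0.0000), down 169.9311 (V=0.0000). Price 0.0000; hedge Δ=0.0000, bond B=0.0000.
  t=2,j=0: stock 39.4426 → up 54.4308 (V=74.0559), down 24.0600 (V=104.4267). Price 74.2625; hedge Δ=-1.0000, bond B=113.7051.
  t=2,j=1: stock 89.2308 → up 123.1385 (V=20.1343), down 54.4308 (V=74.0559). Price 33.3109; hedge Δ=-0.7848, bond B=103.3390.
  t=2,j=2: stock 201.8664 → up 278.5756 (V=0.0000), down 123.1385 (V=20.1343). Price 5.7851; hedge Δ=-0.1295, bond B=31.9335.
  t=1,j=0: stock 64.6600 → up 89.2308 (V=33.3109), down 39.4426 (V=74.2625). Price 41.2450; hedge Δ=-0.8225, bond B=94.4288.
  t=1,j=1: stock 146.2800 → up 201.8664 (V=5.7851), down 89.2308 (V=33.3109). Price 13.0283; hedge Δ=-0.2444, bond B=48.7762.
  t=0,j=0: stock 106.0000 → up 146.2800 (V=13.0283), down 64.6600 (V=41.2450). Price 19.6368; hedge Δ=-0.3457, bond B=56.2819.
Each (Δ,B) replicates both successor values, so the strategy is self-financing and V0 is arbitrage-free.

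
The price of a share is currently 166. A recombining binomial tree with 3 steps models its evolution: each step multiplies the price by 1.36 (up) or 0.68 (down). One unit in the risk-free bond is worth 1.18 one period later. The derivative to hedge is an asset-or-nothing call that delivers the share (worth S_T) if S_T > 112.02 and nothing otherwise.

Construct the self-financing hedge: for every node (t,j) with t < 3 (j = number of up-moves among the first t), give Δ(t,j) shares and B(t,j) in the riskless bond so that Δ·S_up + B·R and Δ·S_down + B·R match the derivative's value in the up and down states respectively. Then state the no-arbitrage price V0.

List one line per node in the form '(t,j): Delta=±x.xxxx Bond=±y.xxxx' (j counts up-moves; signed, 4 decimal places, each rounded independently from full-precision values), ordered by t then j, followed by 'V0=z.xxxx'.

(0,0): Delta=1.2353 Bond=-49.4656
(1,0): Delta=1.6949 Bond=-110.2534
(1,1): Delta=1.1525 Bond=-39.6912
(2,0): Delta=0.0000 Bond=0.0000
(2,1): Delta=2.0000 Bond=-176.9346
(2,2): Delta=1.0000 Bond=0.0000
V0=155.5904

The replicating-portfolio and risk-neutral prices coincide; use p* = (1.18−0.68)/(1.36−0.68) = 0.7353 for the latter.
Terminal payoffs: V(3,0)=0.0000, V(3,1)=0.0000, V(3,2)=208.7828, V(3,3)=417.5657
(2,0): S=76.7584. Δ = (V_up−V_dn)/(S_up−S_dn) = (0.0000−0.0000)/(104.3914−52.1957) = 0.0000. V = [p*·0.0000 + (1−p*)·0.0000]/1.18 = 0.0000. B = V − Δ·S = 0.0000.
(2,1): S=153.5168. Δ = (V_up−V_dn)/(S_up−S_dn) = (208.7828−0.0000)/(208.7828−104.3914) = 2.0000. V = [p*·208.7828 + (1−p*)·0.0000]/1.18 = 130.0990. B = V − Δ·S = -176.9346.
(2,2): S=307.0336. Δ = (V_up−V_dn)/(S_up−S_dn) = (417.5657−208.7828)/(417.5657−208.7828) = 1.0000. V = [p*·417.5657 + (1−p*)·208.7828]/1.18 = 307.0336. B = V − Δ·S = 0.0000.
(1,0): S=112.8800. Δ = (V_up−V_dn)/(S_up−S_dn) = (130.0990−0.0000)/(153.5168−76.7584) = 1.6949. V = [p*·130.0990 + (1−p*)·0.0000]/1.18 = 81.0687. B = V − Δ·S = -110.2534.
(1,1): S=225.7600. Δ = (V_up−V_dn)/(S_up−S_dn) = (307.0336−130.0990)/(307.0336−153.5168) = 1.1525. V = [p*·307.0336 + (1−p*)·130.0990]/1.18 = 220.5068. B = V − Δ·S = -39.6912.
(0,0): S=166.0000. Δ = (V_up−V_dn)/(S_up−S_dn) = (220.5068−81.0687)/(225.7600−112.8800) = 1.2353. V = [p*·220.5068 + (1−p*)·81.0687]/1.18 = 155.5904. B = V − Δ·S = -49.4656.
Check: Δ(0,0)·S0 + B(0,0) = 155.5904 = V0.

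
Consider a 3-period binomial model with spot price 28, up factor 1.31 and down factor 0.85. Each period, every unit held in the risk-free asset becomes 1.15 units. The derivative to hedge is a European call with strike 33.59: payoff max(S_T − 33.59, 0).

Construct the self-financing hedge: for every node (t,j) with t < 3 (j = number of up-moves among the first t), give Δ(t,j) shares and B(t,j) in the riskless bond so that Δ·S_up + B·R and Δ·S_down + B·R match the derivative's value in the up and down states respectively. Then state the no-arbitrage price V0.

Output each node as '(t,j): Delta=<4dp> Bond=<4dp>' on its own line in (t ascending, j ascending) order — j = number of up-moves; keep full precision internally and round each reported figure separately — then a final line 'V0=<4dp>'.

(0,0): Delta=0.7451 Bond=-13.3919
(1,0): Delta=0.3757 Bond=-6.6093
(1,1): Delta=0.8729 Bond=-20.0895
(2,0): Delta=0.0000 Bond=0.0000
(2,1): Delta=0.5057 Bond=-11.6544
(2,2): Delta=1.0000 Bond=-29.2087
V0=7.4709

No-arbitrage ⇒ martingale measure with p* = (R−d)/(u−d) = 0.6522.
Payoff layer (t=3): V(3,0)=0.0000, V(3,1)=0.0000, V(3,2)=7.2532, V(3,3)=29.3565
(2,0): S=20.2300. Δ = (V_up−V_dn)/(S_up−S_dn) = (0.0000−0.0000)/(26.5013−17.1955) = 0.0000. V = [p*·0.0000 + (1−p*)·0.0000]/1.15 = 0.0000. B = V − Δ·S = 0.0000.
(2,1): S=31.1780. Δ = (V_up−V_dn)/(S_up−S_dn) = (7.2532−0.0000)/(40.8432−26.5013) = 0.5057. V = [p*·7.2532 + (1−p*)·0.0000]/1.15 = 4.1133. B = V − Δ·S = -11.6544.
(2,2): S=48.0508. Δ = (V_up−V_dn)/(S_up−S_dn) = (29.3565−7.2532)/(62.9465−40.8432) = 1.0000. V = [p*·29.3565 + (1−p*)·7.2532]/1.15 = 18.8421. B = V − Δ·S = -29.2087.
(1,0): S=23.8000. Δ = (V_up−V_dn)/(S_up−S_dn) = (4.1133−0.0000)/(31.1780−20.2300) = 0.3757. V = [p*·4.1133 + (1−p*)·0.0000]/1.15 = 2.3327. B = V − Δ·S = -6.6093.
(1,1): S=36.6800. Δ = (V_up−V_dn)/(S_up−S_dn) = (18.8421−4.1133)/(48.0508−31.1780) = 0.8729. V = [p*·18.8421 + (1−p*)·4.1133]/1.15 = 11.9296. B = V − Δ·S = -20.0895.
(0,0): S=28.0000. Δ = (V_up−V_dn)/(S_up−S_dn) = (11.9296−2.3327)/(36.6800−23.8000) = 0.7451. V = [p*·11.9296 + (1−p*)·2.3327]/1.15 = 7.4709. B = V − Δ·S = -13.3919.
Root portfolio cost Δ·28+B reproduces V0=7.4709.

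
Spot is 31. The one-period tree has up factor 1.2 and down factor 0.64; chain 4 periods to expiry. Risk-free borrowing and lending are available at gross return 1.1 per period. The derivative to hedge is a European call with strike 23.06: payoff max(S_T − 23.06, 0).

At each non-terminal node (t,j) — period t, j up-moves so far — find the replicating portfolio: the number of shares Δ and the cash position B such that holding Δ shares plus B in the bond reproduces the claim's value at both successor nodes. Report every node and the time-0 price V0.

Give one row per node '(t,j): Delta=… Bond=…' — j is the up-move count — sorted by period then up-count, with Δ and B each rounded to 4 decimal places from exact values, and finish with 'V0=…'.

(0,0): Delta=0.8952 Bond=-11.8965
(1,0): Delta=0.5633 Bond=-6.5025
(1,1): Delta=0.9336 Bond=-14.5174
(2,0): Delta=0.0000 Bond=0.0000
(2,1): Delta=0.6286 Bond=-8.7077
(2,2): Delta=0.9690 Bond=-17.5477
(3,0): Delta=0.0000 Bond=0.0000
(3,1): Delta=0.0000 Bond=0.0000
(3,2): Delta=0.7015 Bond=-11.6608
(3,3): Delta=1.0000 Bond=-20.9636
V0=15.8533

The replicating-portfolio and risk-neutral prices coincide; use p* = (1.1−0.64)/(1.2−0.64) = 0.8214 for the latter.
Payoff layer (t=4): V(4,0)=0.0000, V(4,1)=0.0000, V(4,2)=0.0000, V(4,3)=11.2235, V(4,4)=41.2216
Node (3,0) S=8.1265: V=(p*·0.0000+(1−p*)·0.0000)/1.1=0.0000; Δ=(0.0000−0.0000)/(9.7518−5.2009)=0.0000; B=V−Δ·S=0.0000
Node (3,1) S=15.2371: V=(p*·0.0000+(1−p*)·0.0000)/1.1=0.0000; Δ=(0.0000−0.0000)/(18.2845−9.7518)=0.0000; B=V−Δ·S=0.0000
Node (3,2) S=28.5696: V=(p*·11.2235+(1−p*)·0.0000)/1.1=8.3812; Δ=(11.2235−0.0000)/(34.2835−18.2845)=0.7015; B=V−Δ·S=-11.6608
Node (3,3) S=53.5680: V=(p*·41.2216+(1−p*)·11.2235)/1.1=32.6044; Δ=(41.2216−11.2235)/(64.2816−34.2835)=1.0000; B=V−Δ·S=-20.9636
Node (2,0) S=12.6976: V=(p*·0.0000+(1−p*)·0.0000)/1.1=0.0000; Δ=(0.0000−0.0000)/(15.2371−8.1265)=0.0000; B=V−Δ·S=0.0000
Node (2,1) S=23.8080: V=(p*·8.3812+(1−p*)·0.0000)/1.1=6.2587; Δ=(8.3812−0.0000)/(28.5696−15.2371)=0.6286; B=V−Δ·S=-8.7077
Node (2,2) S=44.6400: V=(p*·32.6044+(1−p*)·8.3812)/1.1=25.7080; Δ=(32.6044−8.3812)/(53.5680−28.5696)=0.9690; B=V−Δ·S=-17.5477
Node (1,0) S=19.8400: V=(p*·6.2587+(1−p*)·0.0000)/1.1=4.6737; Δ=(6.2587−0.0000)/(23.8080−12.6976)=0.5633; B=V−Δ·S=-6.5025
Node (1,1) S=37.2000: V=(p*·25.7080+(1−p*)·6.2587)/1.1=20.2136; Δ=(25.7080−6.2587)/(44.6400−23.8080)=0.9336; B=V−Δ·S=-14.5174
Node (0,0) S=31.0000: V=(p*·20.2136+(1−p*)·4.6737)/1.1=15.8533; Δ=(20.2136−4.6737)/(37.2000−19.8400)=0.8952; B=V−Δ·S=-11.8965
Each (Δ,B) replicates both successor values, so the strategy is self-financing and V0 is arbitrage-free.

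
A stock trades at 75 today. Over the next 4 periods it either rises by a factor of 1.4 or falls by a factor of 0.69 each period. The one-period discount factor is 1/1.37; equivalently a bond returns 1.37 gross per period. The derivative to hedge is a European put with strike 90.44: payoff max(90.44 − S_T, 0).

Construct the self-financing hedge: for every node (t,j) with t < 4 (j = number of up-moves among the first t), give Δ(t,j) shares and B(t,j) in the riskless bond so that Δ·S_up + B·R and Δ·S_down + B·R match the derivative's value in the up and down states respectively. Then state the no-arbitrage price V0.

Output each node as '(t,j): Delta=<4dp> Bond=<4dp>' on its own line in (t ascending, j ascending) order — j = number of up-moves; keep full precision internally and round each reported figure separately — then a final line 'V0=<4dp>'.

(0,0): Delta=-0.0187 Bond=1.4648
(1,0): Delta=-0.3142 Bond=17.2966
(1,1): Delta=-0.0123 Bond=1.3322
(2,0): Delta=-1.0000 Bond=48.1858
(2,1): Delta=-0.2993 Bond=22.6159
(2,2): Delta=-0.0060 Bond=0.9079
(3,0): Delta=-1.0000 Bond=66.0146
(3,1): Delta=-1.0000 Bond=66.0146
(3,2): Delta=-0.2840 Bond=29.4383
(3,3): Delta=0.0000 Bond=0.0000
V0=0.0617

No-arbitrage ⇒ martingale measure with p* = (R−d)/(u−d) = 0.9577.
At expiry t=4: V(4,0)=73.4397, V(4,1)=55.9466, V(4,2)=20.4533, V(4,3)=0.0000, V(4,4)=0.0000
(3,0): S=24.6382. Δ = (V_up−V_dn)/(S_up−S_dn) = (55.9466−73.4397)/(34.4934−17.0003) = -1.0000. V = [p*·55.9466 + (1−p*)·73.4397]/1.37 = 41.3764. B = V − Δ·S = 66.0146.
(3,1): S=49.9905. Δ = (V_up−V_dn)/(S_up−S_dn) = (20.4533−55.9466)/(69.9867−34.4934) = -1.0000. V = [p*·20.4533 + (1−p*)·55.9466]/1.37 = 16.0241. B = V − Δ·S = 66.0146.
(3,2): S=101.4300. Δ = (V_up−V_dn)/(S_up−S_dn) = (0.0000−20.4533)/(142.0020−69.9867) = -0.2840. V = [p*·0.0000 + (1−p*)·20.4533]/1.37 = 0.6308. B = V − Δ·S = 29.4383.
(3,3): S=205.8000. Δ = (V_up−V_dn)/(S_up−S_dn) = (0.0000−0.0000)/(288.1200−142.0020) = 0.0000. V = [p*·0.0000 + (1−p*)·0.0000]/1.37 = 0.0000. B = V − Δ·S = 0.0000.
(2,0): S=35.7075. Δ = (V_up−V_dn)/(S_up−S_dn) = (16.0241−41.3764)/(49.9905−24.6382) = -1.0000. V = [p*·16.0241 + (1−p*)·41.3764]/1.37 = 12.4783. B = V − Δ·S = 48.1858.
(2,1): S=72.4500. Δ = (V_up−V_dn)/(S_up−S_dn) = (0.6308−16.0241)/(101.4300−49.9905) = -0.2993. V = [p*·0.6308 + (1−p*)·16.0241]/1.37 = 0.9352. B = V − Δ·S = 22.6159.
(2,2): S=147.0000. Δ = (V_up−V_dn)/(S_up−S_dn) = (0.0000−0.6308)/(205.8000−101.4300) = -0.0060. V = [p*·0.0000 + (1−p*)·0.6308]/1.37 = 0.0195. B = V − Δ·S = 0.9079.
(1,0): S=51.7500. Δ = (V_up−V_dn)/(S_up−S_dn) = (0.9352−12.4783)/(72.4500−35.7075) = -0.3142. V = [p*·0.9352 + (1−p*)·12.4783]/1.37 = 1.0386. B = V − Δ·S = 17.2966.
(1,1): S=105.0000. Δ = (V_up−V_dn)/(S_up−S_dn) = (0.0195−0.9352)/(147.0000−72.4500) = -0.0123. V = [p*·0.0195 + (1−p*)·0.9352]/1.37 = 0.0424. B = V − Δ·S = 1.3322.
(0,0): S=75.0000. Δ = (V_up−V_dn)/(S_up−S_dn) = (0.0424−1.0386)/(105.0000−51.7500) = -0.0187. V = [p*·0.0424 + (1−p*)·1.0386]/1.37 = 0.0617. B = V − Δ·S = 1.4648.
Each (Δ,B) replicates both successor values, so the strategy is self-financing and V0 is arbitrage-free.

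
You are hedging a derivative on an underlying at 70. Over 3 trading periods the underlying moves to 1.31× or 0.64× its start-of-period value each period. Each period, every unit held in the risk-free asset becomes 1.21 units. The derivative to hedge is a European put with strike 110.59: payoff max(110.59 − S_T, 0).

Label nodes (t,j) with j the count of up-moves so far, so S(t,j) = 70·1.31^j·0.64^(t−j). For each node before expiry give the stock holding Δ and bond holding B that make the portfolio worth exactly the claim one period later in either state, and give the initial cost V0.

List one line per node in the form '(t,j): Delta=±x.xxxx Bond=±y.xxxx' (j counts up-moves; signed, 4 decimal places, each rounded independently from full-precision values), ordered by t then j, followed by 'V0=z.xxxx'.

(0,0): Delta=-0.5070 Bond=44.1704
(1,0): Delta=-1.0000 Bond=75.5345
(1,1): Delta=-0.4647 Bond=49.5711
(2,0): Delta=-1.0000 Bond=91.3967
(2,1): Delta=-1.0000 Bond=91.3967
(2,2): Delta=-0.4188 Bond=54.4695
V0=8.6833

Under the risk-neutral measure, an up-move has probability p* = (R−d)/(u−d) = 0.8507 and values discount at R = 1.21.
Payoff layer (t=3): V(3,0)=92.2399, V(3,1)=73.0297, V(3,2)=33.7087, V(3,3)=0.0000
(2,0): S=28.6720. Δ = (V_up−V_dn)/(S_up−S_dn) = (73.0297−92.2399)/(37.5603−18.3501) = -1.0000. V = [p*·73.0297 + (1−p*)·92.2399]/1.21 = 62.7247. B = V − Δ·S = 91.3967.
(2,1): S=58.6880. Δ = (V_up−V_dn)/(S_up−S_dn) = (33.7087−73.0297)/(76.8813−37.5603) = -1.0000. V = [p*·33.7087 + (1−p*)·73.0297]/1.21 = 32.7087. B = V − Δ·S = 91.3967.
(2,2): S=120.1270. Δ = (V_up−V_dn)/(S_up−S_dn) = (0.0000−33.7087)/(157.3664−76.8813) = -0.4188. V = [p*·0.0000 + (1−p*)·33.7087]/1.21 = 4.1580. B = V − Δ·S = 54.4695.
(1,0): S=44.8000. Δ = (V_up−V_dn)/(S_up−S_dn) = (32.7087−62.7247)/(58.6880−28.6720) = -1.0000. V = [p*·32.7087 + (1−p*)·62.7247]/1.21 = 30.7345. B = V − Δ·S = 75.5345.
(1,1): S=91.7000. Δ = (V_up−V_dn)/(S_up−S_dn) = (4.1580−32.7087)/(120.1270−58.6880) = -0.4647. V = [p*·4.1580 + (1−p*)·32.7087]/1.21 = 6.9581. B = V − Δ·S = 49.5711.
(0,0): S=70.0000. Δ = (V_up−V_dn)/(S_up−S_dn) = (6.9581−30.7345)/(91.7000−44.8000) = -0.5070. V = [p*·6.9581 + (1−p*)·30.7345]/1.21 = 8.6833. B = V − Δ·S = 44.1704.
Self-financing check: at every node Δ·S+B equals the discounted successor values.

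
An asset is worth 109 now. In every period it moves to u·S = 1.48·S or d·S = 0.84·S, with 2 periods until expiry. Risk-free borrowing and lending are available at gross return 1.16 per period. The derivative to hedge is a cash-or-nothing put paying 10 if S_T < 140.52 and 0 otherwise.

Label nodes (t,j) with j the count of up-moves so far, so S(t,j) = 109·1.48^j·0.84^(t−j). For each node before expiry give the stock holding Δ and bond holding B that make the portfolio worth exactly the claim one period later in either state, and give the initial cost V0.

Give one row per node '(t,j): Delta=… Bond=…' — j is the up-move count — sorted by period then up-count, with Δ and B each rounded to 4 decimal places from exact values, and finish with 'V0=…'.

(0,0): Delta=-0.0618 Bond=12.3086
(1,0): Delta=0.0000 Bond=8.6207
(1,1): Delta=-0.0969 Bond=19.9353
V0=5.5737

No-arbitrage ⇒ martingale measure with p* = (R−d)/(u−d) = 0.5000.
Payoff layer (t=2): V(2,0)=10.0000, V(2,1)=10.0000, V(2,2)=0.0000
Node (1,0) S=91.5600: V=(p*·10.0000+(1−p*)·10.0000)/1.16=8.6207; Δ=(10.0000−10.0000)/(135.5088−76.9104)=0.0000; B=V−Δ·S=8.6207
Node (1,1) S=161.3200: V=(p*·0.0000+(1−p*)·10.0000)/1.16=4.3103; Δ=(0.0000−10.0000)/(238.7536−135.5088)=-0.0969; B=V−Δ·S=19.9353
Node (0,0) S=109.0000: V=(p*·4.3103+(1−p*)·8.6207)/1.16=5.5737; Δ=(4.3103−8.6207)/(161.3200−91.5600)=-0.0618; B=V−Δ·S=12.3086
The time-0 hedge costs 5.5737, which is the no-arbitrage price.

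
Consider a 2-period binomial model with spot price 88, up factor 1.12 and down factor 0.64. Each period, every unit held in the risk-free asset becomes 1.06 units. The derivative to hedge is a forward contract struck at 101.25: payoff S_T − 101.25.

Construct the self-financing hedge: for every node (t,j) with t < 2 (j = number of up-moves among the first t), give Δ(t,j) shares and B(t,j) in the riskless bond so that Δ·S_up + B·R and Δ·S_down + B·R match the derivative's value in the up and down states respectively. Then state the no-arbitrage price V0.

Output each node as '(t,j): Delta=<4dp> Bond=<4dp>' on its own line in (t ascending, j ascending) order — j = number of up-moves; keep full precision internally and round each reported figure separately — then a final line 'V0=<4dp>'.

(0,0): Delta=1.0000 Bond=-90.1121
(1,0): Delta=1.0000 Bond=-95.5189
(1,1): Delta=1.0000 Bond=-95.5189
V0=-2.1121

Risk-neutral probability p* = (R−d)/(u−d) = (1.06−0.64)/(1.12−0.64) = 0.8750.
Payoff layer (t=2): V(2,0)=-65.2052, V(2,1)=-38.1716, V(2,2)=9.1372
Node (1,0) S=56.3200: V=(p*·-38.1716+(1−p*)·-65.2052)/1.06=-39.1989; Δ=(-38.1716−-65.2052)/(63.0784−36.0448)=1.0000; B=V−Δ·S=-95.5189
Node (1,1) S=98.5600: V=(p*·9.1372+(1−p*)·-38.1716)/1.06=3.0411; Δ=(9.1372−-38.1716)/(110.3872−63.0784)=1.0000; B=V−Δ·S=-95.5189
Node (0,0) S=88.0000: V=(p*·3.0411+(1−p*)·-39.1989)/1.06=-2.1121; Δ=(3.0411−-39.1989)/(98.5600−56.3200)=1.0000; B=V−Δ·S=-90.1121
Root portfolio cost Δ·88+B reproduces V0=-2.1121.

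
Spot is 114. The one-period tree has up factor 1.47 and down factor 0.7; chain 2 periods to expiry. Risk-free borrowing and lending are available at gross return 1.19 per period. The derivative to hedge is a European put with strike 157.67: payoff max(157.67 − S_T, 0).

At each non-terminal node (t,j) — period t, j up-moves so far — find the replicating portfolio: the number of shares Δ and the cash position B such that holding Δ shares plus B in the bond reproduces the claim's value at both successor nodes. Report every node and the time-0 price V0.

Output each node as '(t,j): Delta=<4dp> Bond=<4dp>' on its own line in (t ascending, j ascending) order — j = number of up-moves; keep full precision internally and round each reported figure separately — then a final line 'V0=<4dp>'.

The replicating-portfolio and risk-neutral prices coincide; use p* = (1.19−0.7)/(1.47−0.7) = 0.6364 for the latter.
Terminal payoffs: V(2,0)=101.8100, V(2,1)=40.3640, V(2,2)=0.0000
(1,0): S=79.8000. Δ = (V_up−V_dn)/(S_up−S_dn) = (40.3640−101.8100)/(117.3060−55.8600) = -1.0000. V = [p*·40.3640 + (1−p*)·101.8100]/1.19 = 52.6958. B = V − Δ·S = 132.4958.
(1,1): S=167.5800. Δ = (V_up−V_dn)/(S_up−S_dn) = (0.0000−40.3640)/(246.3426−117.3060) = -0.3128. V = [p*·0.0000 + (1−p*)·40.3640]/1.19 = 12.3343. B = V − Δ·S = 64.7551.
(0,0): S=114.0000. Δ = (V_up−V_dn)/(S_up−S_dn) = (12.3343−52.6958)/(167.5800−79.8000) = -0.4598. V = [p*·12.3343 + (1−p*)·52.6958]/1.19 = 22.6985. B = V − Δ·S = 75.1160.
Each (Δ,B) replicates both successor values, so the strategy is self-financing and V0 is arbitrage-free.

(0,0): Delta=-0.4598 Bond=75.1160
(1,0): Delta=-1.0000 Bond=132.4958
(1,1): Delta=-0.3128 Bond=64.7551
V0=22.6985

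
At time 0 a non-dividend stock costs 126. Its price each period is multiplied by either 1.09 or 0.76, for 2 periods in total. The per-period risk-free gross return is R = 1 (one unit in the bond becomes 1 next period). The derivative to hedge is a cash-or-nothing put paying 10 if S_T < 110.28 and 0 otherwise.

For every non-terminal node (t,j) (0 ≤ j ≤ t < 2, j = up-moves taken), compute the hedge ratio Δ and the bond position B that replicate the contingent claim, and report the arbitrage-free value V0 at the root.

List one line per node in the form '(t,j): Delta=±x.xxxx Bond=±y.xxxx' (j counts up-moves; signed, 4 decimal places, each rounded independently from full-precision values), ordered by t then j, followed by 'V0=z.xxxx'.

Under the risk-neutral measure, an up-move has probability p* = (R−d)/(u−d) = 0.7273 and values discount at R = 1.
At expiry t=2: V(2,0)=10.0000, V(2,1)=10.0000, V(2,2)=0.0000
Node (1,0) S=95.7600: V=(p*·10.0000+(1−p*)·10.0000)/1=10.0000; Δ=(10.0000−10.0000)/(104.3784−72.7776)=0.0000; B=V−Δ·S=10.0000
Node (1,1) S=137.3400: V=(p*·0.0000+(1−p*)·10.0000)/1=2.7273; Δ=(0.0000−10.0000)/(149.7006−104.3784)=-0.2206; B=V−Δ·S=33.0303
Node (0,0) S=126.0000: V=(p*·2.7273+(1−p*)·10.0000)/1=4.7107; Δ=(2.7273−10.0000)/(137.3400−95.7600)=-0.1749; B=V−Δ·S=26.7493
Root portfolio cost Δ·126+B reproduces V0=4.7107.

(0,0): Delta=-0.1749 Bond=26.7493
(1,0): Delta=0.0000 Bond=10.0000
(1,1): Delta=-0.2206 Bond=33.0303
V0=4.7107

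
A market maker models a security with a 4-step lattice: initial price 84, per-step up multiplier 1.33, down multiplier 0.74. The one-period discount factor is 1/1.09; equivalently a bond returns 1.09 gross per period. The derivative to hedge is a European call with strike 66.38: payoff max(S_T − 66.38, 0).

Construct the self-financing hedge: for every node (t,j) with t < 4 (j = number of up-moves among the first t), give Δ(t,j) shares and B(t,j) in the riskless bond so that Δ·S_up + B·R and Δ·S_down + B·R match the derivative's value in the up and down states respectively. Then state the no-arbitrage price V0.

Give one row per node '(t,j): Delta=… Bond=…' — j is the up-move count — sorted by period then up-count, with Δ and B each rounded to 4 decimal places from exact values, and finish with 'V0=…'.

Under the risk-neutral measure, an up-move has probability p* = (R−d)/(u−d) = 0.5932 and values discount at R = 1.09.
Payoff layer (t=4): V(4,0)=0.0000, V(4,1)=0.0000, V(4,2)=14.9866, V(4,3)=79.8599, V(4,4)=196.4566
Node (3,0) S=34.0388: V=(p*·0.0000+(1−p*)·0.0000)/1.09=0.0000; Δ=(0.0000−0.0000)/(45.2716−25.1887)=0.0000; B=V−Δ·S=0.0000
Node (3,1) S=61.1779: V=(p*·14.9866+(1−p*)·0.0000)/1.09=8.1563; Δ=(14.9866−0.0000)/(81.3666−45.2716)=0.4152; B=V−Δ·S=-17.2447
Node (3,2) S=109.9548: V=(p*·79.8599+(1−p*)·14.9866)/1.09=49.0557; Δ=(79.8599−14.9866)/(146.2399−81.3666)=1.0000; B=V−Δ·S=-60.8991
Node (3,3) S=197.6215: V=(p*·196.4566+(1−p*)·79.8599)/1.09=136.7224; Δ=(196.4566−79.8599)/(262.8366−146.2399)=1.0000; B=V−Δ·S=-60.8991
Node (2,0) S=45.9984: V=(p*·8.1563+(1−p*)·0.0000)/1.09=4.4390; Δ=(8.1563−0.0000)/(61.1779−34.0388)=0.3005; B=V−Δ·S=-9.3852
Node (2,1) S=82.6728: V=(p*·49.0557+(1−p*)·8.1563)/1.09=29.7419; Δ=(49.0557−8.1563)/(109.9548−61.1779)=0.8385; B=V−Δ·S=-39.5792
Node (2,2) S=148.5876: V=(p*·136.7224+(1−p*)·49.0557)/1.09=92.7169; Δ=(136.7224−49.0557)/(197.6215−109.9548)=1.0000; B=V−Δ·S=-55.8707
Node (1,0) S=62.1600: V=(p*·29.7419+(1−p*)·4.4390)/1.09=17.8433; Δ=(29.7419−4.4390)/(82.6728−45.9984)=0.6899; B=V−Δ·S=-25.0431
Node (1,1) S=111.7200: V=(p*·92.7169+(1−p*)·29.7419)/1.09=61.5596; Δ=(92.7169−29.7419)/(148.5876−82.6728)=0.9554; B=V−Δ·S=-45.1777
Node (0,0) S=84.0000: V=(p*·61.5596+(1−p*)·17.8433)/1.09=40.1621; Δ=(61.5596−17.8433)/(111.7200−62.1600)=0.8821; B=V−Δ·S=-33.9333
Each (Δ,B) replicates both successor values, so the strategy is self-financing and V0 is arbitrage-free.

(0,0): Delta=0.8821 Bond=-33.9333
(1,0): Delta=0.6899 Bond=-25.0431
(1,1): Delta=0.9554 Bond=-45.1777
(2,0): Delta=0.3005 Bond=-9.3852
(2,1): Delta=0.8385 Bond=-39.5792
(2,2): Delta=1.0000 Bond=-55.8707
(3,0): Delta=0.0000 Bond=0.0000
(3,1): Delta=0.4152 Bond=-17.2447
(3,2): Delta=1.0000 Bond=-60.8991
(3,3): Delta=1.0000 Bond=-60.8991
V0=40.1621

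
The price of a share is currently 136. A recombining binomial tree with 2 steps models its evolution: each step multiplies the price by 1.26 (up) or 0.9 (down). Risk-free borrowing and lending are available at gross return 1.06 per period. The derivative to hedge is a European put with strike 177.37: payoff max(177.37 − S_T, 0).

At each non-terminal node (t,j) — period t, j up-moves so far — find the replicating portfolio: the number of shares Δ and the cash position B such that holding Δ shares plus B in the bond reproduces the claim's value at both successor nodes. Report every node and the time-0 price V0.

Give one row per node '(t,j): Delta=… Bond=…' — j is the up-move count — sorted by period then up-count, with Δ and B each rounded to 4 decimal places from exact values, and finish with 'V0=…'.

Under the risk-neutral measure, an up-move has probability p* = (R−d)/(u−d) = 0.4444 and values discount at R = 1.06.
At expiry t=2: V(2,0)=67.2100, V(2,1)=23.1460, V(2,2)=0.0000
(1,0): S=122.4000. Δ = (V_up−V_dn)/(S_up−S_dn) = (23.1460−67.2100)/(154.2240−110.1600) = -1.0000. V = [p*·23.1460 + (1−p*)·67.2100]/1.06 = 44.9302. B = V − Δ·S = 167.3302.
(1,1): S=171.3600. Δ = (V_up−V_dn)/(S_up−S_dn) = (0.0000−23.1460)/(215.9136−154.2240) = -0.3752. V = [p*·0.0000 + (1−p*)·23.1460]/1.06 = 12.1310. B = V − Δ·S = 76.4255.
(0,0): S=136.0000. Δ = (V_up−V_dn)/(S_up−S_dn) = (12.1310−44.9302)/(171.3600−122.4000) = -0.6699. V = [p*·12.1310 + (1−p*)·44.9302]/1.06 = 28.6347. B = V − Δ·S = 119.7435.
Check: Δ(0,0)·S0 + B(0,0) = 28.6347 = V0.

(0,0): Delta=-0.6699 Bond=119.7435
(1,0): Delta=-1.0000 Bond=167.3302
(1,1): Delta=-0.3752 Bond=76.4255
V0=28.6347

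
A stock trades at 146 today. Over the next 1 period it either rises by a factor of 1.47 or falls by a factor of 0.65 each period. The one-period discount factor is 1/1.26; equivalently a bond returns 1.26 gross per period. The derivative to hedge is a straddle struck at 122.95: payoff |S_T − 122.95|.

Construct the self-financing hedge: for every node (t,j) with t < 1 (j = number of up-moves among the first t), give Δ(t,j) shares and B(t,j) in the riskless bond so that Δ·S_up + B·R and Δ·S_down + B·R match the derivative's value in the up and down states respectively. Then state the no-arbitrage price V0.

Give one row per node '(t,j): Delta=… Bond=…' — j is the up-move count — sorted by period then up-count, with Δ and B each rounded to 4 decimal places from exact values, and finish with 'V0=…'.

(0,0): Delta=0.5314 Bond=-17.7623
V0=59.8231

Since d<R<u, set p* = (R−d)/(u−d) = 0.7439; price each node as the discounted p*-expectation of its children.
At expiry t=1: V(1,0)=28.0500, V(1,1)=91.6700
(0,0): S=146.0000. Δ = (V_up−V_dn)/(S_up−S_dn) = (91.6700−28.0500)/(214.6200−94.9000) = 0.5314. V = [p*·91.6700 + (1−p*)·28.0500]/1.26 = 59.8231. B = V − Δ·S = -17.7623.
Root portfolio cost Δ·146+B reproduces V0=59.8231.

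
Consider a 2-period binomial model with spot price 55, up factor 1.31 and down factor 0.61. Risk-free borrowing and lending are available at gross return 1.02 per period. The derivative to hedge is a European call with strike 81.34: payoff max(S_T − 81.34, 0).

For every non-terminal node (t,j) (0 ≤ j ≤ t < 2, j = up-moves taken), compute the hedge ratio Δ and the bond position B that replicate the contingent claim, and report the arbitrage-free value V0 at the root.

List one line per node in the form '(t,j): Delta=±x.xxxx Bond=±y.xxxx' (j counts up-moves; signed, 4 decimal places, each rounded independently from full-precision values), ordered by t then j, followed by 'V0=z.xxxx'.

(0,0): Delta=0.1946 Bond=-6.4000
(1,0): Delta=0.0000 Bond=0.0000
(1,1): Delta=0.2587 Bond=-11.1453
V0=4.3016

Under the risk-neutral measure, an up-move has probability p* = (R−d)/(u−d) = 0.5857 and values discount at R = 1.02.
Terminal payoffs: V(2,0)=0.0000, V(2,1)=0.0000, V(2,2)=13.0455
(1,0): S=33.5500. Δ = (V_up−V_dn)/(S_up−S_dn) = (0.0000−0.0000)/(43.9505−20.4655) = 0.0000. V = [p*·0.0000 + (1−p*)·0.0000]/1.02 = 0.0000. B = V − Δ·S = 0.0000.
(1,1): S=72.0500. Δ = (V_up−V_dn)/(S_up−S_dn) = (13.0455−0.0000)/(94.3855−43.9505) = 0.2587. V = [p*·13.0455 + (1−p*)·0.0000]/1.02 = 7.4911. B = V − Δ·S = -11.1453.
(0,0): S=55.0000. Δ = (V_up−V_dn)/(S_up−S_dn) = (7.4911−0.0000)/(72.0500−33.5500) = 0.1946. V = [p*·7.4911 + (1−p*)·0.0000]/1.02 = 4.3016. B = V − Δ·S = -6.4000.
Root portfolio cost Δ·55+B reproduces V0=4.3016.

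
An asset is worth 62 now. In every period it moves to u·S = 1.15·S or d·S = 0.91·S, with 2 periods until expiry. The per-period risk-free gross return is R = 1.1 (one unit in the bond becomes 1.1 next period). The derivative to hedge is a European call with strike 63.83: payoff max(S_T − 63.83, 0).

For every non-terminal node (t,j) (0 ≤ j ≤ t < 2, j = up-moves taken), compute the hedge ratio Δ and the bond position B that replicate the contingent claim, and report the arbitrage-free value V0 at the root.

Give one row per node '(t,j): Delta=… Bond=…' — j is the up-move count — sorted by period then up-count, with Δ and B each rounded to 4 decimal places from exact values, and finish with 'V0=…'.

(0,0): Delta=0.8411 Bond=-42.4495
(1,0): Delta=0.0778 Bond=-3.6297
(1,1): Delta=1.0000 Bond=-58.0273
V0=9.6959

Since d<R<u, set p* = (R−d)/(u−d) = 0.7917; price each node as the discounted p*-expectation of its children.
Terminal payoffs: V(2,0)=0.0000, V(2,1)=1.0530, V(2,2)=18.1650
Node (1,0) S=56.4200: V=(p*·1.0530+(1−p*)·0.0000)/1.1=0.7578; Δ=(1.0530−0.0000)/(64.8830−51.3422)=0.0778; B=V−Δ·S=-3.6297
Node (1,1) S=71.3000: V=(p*·18.1650+(1−p*)·1.0530)/1.1=13.2727; Δ=(18.1650−1.0530)/(81.9950−64.8830)=1.0000; B=V−Δ·S=-58.0273
Node (0,0) S=62.0000: V=(p*·13.2727+(1−p*)·0.7578)/1.1=9.6959; Δ=(13.2727−0.7578)/(71.3000−56.4200)=0.8411; B=V−Δ·S=-42.4495
Check: Δ(0,0)·S0 + B(0,0) = 9.6959 = V0.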